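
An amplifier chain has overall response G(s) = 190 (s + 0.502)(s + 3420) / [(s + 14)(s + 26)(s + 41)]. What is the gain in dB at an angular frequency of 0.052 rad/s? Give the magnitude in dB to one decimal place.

|j0.052 + 0.502| = √(0.052² + 0.502²) = 0.5047
|j0.052 + 3420| = √(0.052² + 3420²) = 3420
|j0.052 + 14| = √(0.052² + 14²) = 14
|j0.052 + 26| = √(0.052² + 26²) = 26
|j0.052 + 41| = √(0.052² + 41²) = 41
|G(j0.052)| = 190 × 0.5047 × 3420 / (14 × 26 × 41) = 21.974
20 log₁₀(21.974) = 26.84 dB

26.8 dB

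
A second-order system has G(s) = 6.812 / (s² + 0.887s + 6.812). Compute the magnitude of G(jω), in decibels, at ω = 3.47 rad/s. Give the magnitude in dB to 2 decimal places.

|(j3.47)² + 0.887(j3.47) + 6.812| = |-5.2289 + j3.0779| = 6.068
|G(j3.47)| = 6.812 / 6.068 = 1.1227
20 log₁₀(1.1227) = 1.005 dB

1.01 dB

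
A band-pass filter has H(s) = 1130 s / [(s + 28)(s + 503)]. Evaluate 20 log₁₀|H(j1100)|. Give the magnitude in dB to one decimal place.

-0.6 dB

|j1100| = 1100
|j1100 + 28| = √(1100² + 28²) = 1100
|j1100 + 503| = √(1100² + 503²) = 1210
|H(j1100)| = 1130 × 1100 / (1100 × 1210) = 0.93393
20 log₁₀(0.93393) = -0.59 dB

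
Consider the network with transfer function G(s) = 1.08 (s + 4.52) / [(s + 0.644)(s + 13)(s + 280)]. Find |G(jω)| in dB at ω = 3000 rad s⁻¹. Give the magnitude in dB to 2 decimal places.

|j3000 + 4.52| = √(3000² + 4.52²) = 3000
|j3000 + 0.644| = √(3000² + 0.644²) = 3000
|j3000 + 13| = √(3000² + 13²) = 3000
|j3000 + 280| = √(3000² + 280²) = 3013
|G(j3000)| = 1.08 × 3000 / (3000 × 3000 × 3013) = 1.1948e-07
20 log₁₀(1.1948e-07) = -138.454 dB

-138.45 dB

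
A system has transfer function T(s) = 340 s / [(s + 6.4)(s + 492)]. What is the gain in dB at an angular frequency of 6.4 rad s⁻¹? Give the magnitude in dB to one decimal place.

|j6.4| = 6.4
|j6.4 + 6.4| = √(6.4² + 6.4²) = 9.051
|j6.4 + 492| = √(6.4² + 492²) = 492
|T(j6.4)| = 340 × 6.4 / (9.051 × 492) = 0.48861
20 log₁₀(0.48861) = -6.22 dB

-6.2 dB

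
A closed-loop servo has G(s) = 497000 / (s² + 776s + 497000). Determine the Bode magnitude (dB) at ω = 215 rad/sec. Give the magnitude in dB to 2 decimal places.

0.29 dB

|(j215)² + 776(j215) + 497000| = |4.5078e+05 + j1.6684e+05| = 4.807e+05
|G(j215)| = 497000 / 4.807e+05 = 1.034
20 log₁₀(1.034) = 0.290 dB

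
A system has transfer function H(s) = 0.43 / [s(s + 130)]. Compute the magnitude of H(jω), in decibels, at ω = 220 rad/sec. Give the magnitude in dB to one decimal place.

-102.3 dB

|j220 + 130| = √(220² + 130²) = 255.5
|j220| = 220
|H(j220)| = 0.43 / (255.5 × 220) = 7.6487e-06
20 log₁₀(7.6487e-06) = -102.33 dB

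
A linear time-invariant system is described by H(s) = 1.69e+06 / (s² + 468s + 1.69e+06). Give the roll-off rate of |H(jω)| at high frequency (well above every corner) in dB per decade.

-40 dB/decade

With 0 zeros and 2 poles, the high-frequency asymptotic slope is 20 × (0 − 2) = -40 dB/decade.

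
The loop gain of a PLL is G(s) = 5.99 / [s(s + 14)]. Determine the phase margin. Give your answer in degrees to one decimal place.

88.3 deg

Gain crossover: |G(jω)| = 1 at ω ≈ 0.428 rad/s.
∠G(j0.428) = −90° − arctan(0.428/14) ≈ -91.75°
PM = 180° + (-91.75°) = 88.25°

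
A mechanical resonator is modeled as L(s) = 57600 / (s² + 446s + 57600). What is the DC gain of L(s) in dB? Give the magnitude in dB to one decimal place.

L(0) = 57600 / 57600 = 1
20 log₁₀(1) = 0.00 dB

0.0 dB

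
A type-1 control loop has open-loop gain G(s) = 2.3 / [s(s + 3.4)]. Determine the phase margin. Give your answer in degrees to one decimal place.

Gain crossover: |G(jω)| = 1 at ω ≈ 0.664 rad s⁻¹.
∠G(j0.664) = −90° − arctan(0.664/3.4) ≈ -101.05°
PM = 180° + (-101.05°) = 78.95°

79.0°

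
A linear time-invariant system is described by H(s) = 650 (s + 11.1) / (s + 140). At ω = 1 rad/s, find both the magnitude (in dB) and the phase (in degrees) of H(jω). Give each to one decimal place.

|H| = 34.3 dB, ∠H = 4.7°

|j1 + 11.1| = √(1² + 11.1²) = 11.14
|j1 + 140| = √(1² + 140²) = 140
|H(j1)| = 650 × 11.14 / 140 = 51.743
20 log₁₀(51.743) = 34.28 dB
∠(j1 + 11.1) = arctan(1/11.1) = 5.15°
∠(j1 + 140) = arctan(1/140) = 0.41°
∠H(j1) = 5.15° − 0.41° = 4.74°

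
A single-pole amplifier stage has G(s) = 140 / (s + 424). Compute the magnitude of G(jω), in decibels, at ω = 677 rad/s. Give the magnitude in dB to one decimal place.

-15.1 dB

|j677 + 424| = √(677² + 424²) = 798.8
|G(j677)| = 140 / 798.8 = 0.17526
20 log₁₀(0.17526) = -15.13 dB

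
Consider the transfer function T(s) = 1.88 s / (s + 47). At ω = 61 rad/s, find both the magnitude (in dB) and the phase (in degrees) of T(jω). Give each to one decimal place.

|j61| = 61
|j61 + 47| = √(61² + 47²) = 77.01
|T(j61)| = 1.88 × 61 / 77.01 = 1.4892
20 log₁₀(1.4892) = 3.46 dB
∠(j61) = 90.00°
∠(j61 + 47) = arctan(61/47) = 52.39°
∠T(j61) = 90.00° − 52.39° = 37.61°

|T| = 3.5 dB, ∠T = 37.6°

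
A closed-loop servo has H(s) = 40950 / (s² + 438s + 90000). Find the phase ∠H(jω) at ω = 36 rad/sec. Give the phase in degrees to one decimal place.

-10.1 deg

∠[(j36)² + 438(j36) + 90000] = ∠[88704 + j15768] = 10.08°
∠H(j36) = −10.08° = -10.08°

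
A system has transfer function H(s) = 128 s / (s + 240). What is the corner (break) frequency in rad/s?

The single real pole at s = −240 gives a corner at ω = 240 rad/s.

240 rad/s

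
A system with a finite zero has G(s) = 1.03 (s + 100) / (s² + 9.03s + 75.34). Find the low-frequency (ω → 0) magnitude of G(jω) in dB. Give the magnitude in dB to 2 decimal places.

G(0) = 1.03 × 100 / 75.34 = 1.3671
20 log₁₀(1.3671) = 2.716 dB

2.72 dB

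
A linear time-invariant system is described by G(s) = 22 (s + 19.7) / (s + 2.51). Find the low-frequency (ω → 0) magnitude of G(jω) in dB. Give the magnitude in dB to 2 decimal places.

G(0) = 22 × 19.7 / 2.51 = 172.67
20 log₁₀(172.67) = 44.744 dB

44.74 dB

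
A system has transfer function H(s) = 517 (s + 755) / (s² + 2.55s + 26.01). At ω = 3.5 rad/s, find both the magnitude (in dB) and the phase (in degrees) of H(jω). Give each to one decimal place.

|H| = 87.5 dB, ∠H = -32.7°

|j3.5 + 755| = √(3.5² + 755²) = 755
|(j3.5)² + 2.55(j3.5) + 26.01| = |13.76 + j8.925| = 16.4
|H(j3.5)| = 517 × 755 / 16.4 = 23800
20 log₁₀(23800) = 87.53 dB
∠(j3.5 + 755) = arctan(3.5/755) = 0.27°
∠[(j3.5)² + 2.55(j3.5) + 26.01] = ∠[13.76 + j8.925] = 32.97°
∠H(j3.5) = 0.27° − 32.97° = -32.70°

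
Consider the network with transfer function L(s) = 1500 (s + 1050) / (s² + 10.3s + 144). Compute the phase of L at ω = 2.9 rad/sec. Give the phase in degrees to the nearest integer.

-12 deg

∠(j2.9 + 1050) = arctan(2.9/1050) = 0.16°
∠[(j2.9)² + 10.3(j2.9) + 144] = ∠[135.59 + j29.87] = 12.42°
∠L(j2.9) = 0.16° − 12.42° = -12.27°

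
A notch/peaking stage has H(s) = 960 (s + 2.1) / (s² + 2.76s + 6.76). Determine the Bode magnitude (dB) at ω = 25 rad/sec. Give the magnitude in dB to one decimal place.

|j25 + 2.1| = √(25² + 2.1²) = 25.09
|(j25)² + 2.76(j25) + 6.76| = |-618.24 + j69| = 622.1
|H(j25)| = 960 × 25.09 / 622.1 = 38.716
20 log₁₀(38.716) = 31.76 dB

31.8 dB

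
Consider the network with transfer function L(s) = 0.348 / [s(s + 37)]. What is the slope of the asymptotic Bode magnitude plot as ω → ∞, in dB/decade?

-40 dB/decade

With 0 zeros and 2 poles, the high-frequency asymptotic slope is 20 × (0 − 2) = -40 dB/decade.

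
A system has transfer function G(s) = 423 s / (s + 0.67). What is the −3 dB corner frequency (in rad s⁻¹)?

0.67 rad s⁻¹

For a single-pole high-pass, the −3 dB point is at the pole: ω = 0.67 rad s⁻¹.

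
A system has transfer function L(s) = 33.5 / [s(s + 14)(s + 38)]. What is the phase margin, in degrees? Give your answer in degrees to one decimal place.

89.6°

Gain crossover: |L(jω)| = 1 at ω ≈ 0.063 rad s⁻¹.
∠L(j0.063) = −90° − arctan(0.063/14) − arctan(0.063/38) ≈ -90.35°
PM = 180° + (-90.35°) = 89.65°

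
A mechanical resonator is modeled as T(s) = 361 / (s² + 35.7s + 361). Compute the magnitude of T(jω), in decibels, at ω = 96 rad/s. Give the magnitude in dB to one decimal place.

-28.4 dB

|(j96)² + 35.7(j96) + 361| = |-8855 + j3427.2| = 9495
|T(j96)| = 361 / 9495 = 0.03802
20 log₁₀(0.03802) = -28.40 dB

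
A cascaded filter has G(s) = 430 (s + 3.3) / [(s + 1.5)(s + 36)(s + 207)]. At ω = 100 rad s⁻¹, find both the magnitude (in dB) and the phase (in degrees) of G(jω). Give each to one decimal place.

|G| = -35.1 dB, ∠G = -97.0°

|j100 + 3.3| = √(100² + 3.3²) = 100.1
|j100 + 1.5| = √(100² + 1.5²) = 100
|j100 + 36| = √(100² + 36²) = 106.3
|j100 + 207| = √(100² + 207²) = 229.9
|G(j100)| = 430 × 100.1 / (100 × 106.3 × 229.9) = 0.017607
20 log₁₀(0.017607) = -35.09 dB
∠(j100 + 3.3) = arctan(100/3.3) = 88.11°
∠(j100 + 1.5) = arctan(100/1.5) = 89.14°
∠(j100 + 36) = arctan(100/36) = 70.20°
∠(j100 + 207) = arctan(100/207) = 25.78°
∠G(j100) = 88.11° − (89.14° + 70.20° + 25.78°) = -97.02°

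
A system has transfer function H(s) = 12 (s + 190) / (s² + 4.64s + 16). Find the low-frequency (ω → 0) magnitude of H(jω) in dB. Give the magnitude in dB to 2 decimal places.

H(0) = 12 × 190 / 16 = 142.5
20 log₁₀(142.5) = 43.076 dB

43.08 dB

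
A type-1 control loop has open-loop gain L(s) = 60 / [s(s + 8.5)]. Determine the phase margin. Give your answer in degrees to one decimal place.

55.6°

Gain crossover: |L(jω)| = 1 at ω ≈ 5.82 rad/s.
∠L(j5.82) = −90° − arctan(5.82/8.5) ≈ -124.41°
PM = 180° + (-124.41°) = 55.59°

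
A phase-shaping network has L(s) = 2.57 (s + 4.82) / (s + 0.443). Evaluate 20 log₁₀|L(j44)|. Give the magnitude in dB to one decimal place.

|j44 + 4.82| = √(44² + 4.82²) = 44.26
|j44 + 0.443| = √(44² + 0.443²) = 44
|L(j44)| = 2.57 × 44.26 / 44 = 2.5852
20 log₁₀(2.5852) = 8.25 dB

8.3 dB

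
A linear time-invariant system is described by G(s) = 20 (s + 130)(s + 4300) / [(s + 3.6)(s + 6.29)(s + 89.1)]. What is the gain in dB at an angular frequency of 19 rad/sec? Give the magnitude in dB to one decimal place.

|j19 + 130| = √(19² + 130²) = 131.4
|j19 + 4300| = √(19² + 4300²) = 4300
|j19 + 3.6| = √(19² + 3.6²) = 19.34
|j19 + 6.29| = √(19² + 6.29²) = 20.01
|j19 + 89.1| = √(19² + 89.1²) = 91.1
|G(j19)| = 20 × 131.4 × 4300 / (19.34 × 20.01 × 91.1) = 320.44
20 log₁₀(320.44) = 50.12 dB

50.1 dB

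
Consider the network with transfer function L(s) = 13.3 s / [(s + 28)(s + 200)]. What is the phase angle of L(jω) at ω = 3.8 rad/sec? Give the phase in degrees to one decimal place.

∠(j3.8) = 90.00°
∠(j3.8 + 28) = arctan(3.8/28) = 7.73°
∠(j3.8 + 200) = arctan(3.8/200) = 1.09°
∠L(j3.8) = 90.00° − (7.73° + 1.09°) = 81.18°

81.2 deg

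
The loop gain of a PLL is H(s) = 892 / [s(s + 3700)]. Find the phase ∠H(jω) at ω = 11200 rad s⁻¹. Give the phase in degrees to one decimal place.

∠(j11200 + 3700) = arctan(11200/3700) = 71.72°
∠(j11200) = 90.00°
∠H(j11200) = − (71.72° + 90.00°) = -161.72°

-161.7 deg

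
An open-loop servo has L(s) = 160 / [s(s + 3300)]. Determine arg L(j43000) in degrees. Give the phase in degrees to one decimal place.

∠(j43000 + 3300) = arctan(43000/3300) = 85.61°
∠(j43000) = 90.00°
∠L(j43000) = − (85.61° + 90.00°) = -175.61°

-175.6°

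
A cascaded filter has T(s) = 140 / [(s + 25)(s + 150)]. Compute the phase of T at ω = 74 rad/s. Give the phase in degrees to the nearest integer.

∠(j74 + 25) = arctan(74/25) = 71.33°
∠(j74 + 150) = arctan(74/150) = 26.26°
∠T(j74) = − (71.33° + 26.26°) = -97.59°

-98 deg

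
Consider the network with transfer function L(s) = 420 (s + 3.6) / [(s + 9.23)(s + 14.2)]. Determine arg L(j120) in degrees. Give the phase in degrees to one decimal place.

∠(j120 + 3.6) = arctan(120/3.6) = 88.28°
∠(j120 + 9.23) = arctan(120/9.23) = 85.60°
∠(j120 + 14.2) = arctan(120/14.2) = 83.25°
∠L(j120) = 88.28° − (85.60° + 83.25°) = -80.57°

-80.6°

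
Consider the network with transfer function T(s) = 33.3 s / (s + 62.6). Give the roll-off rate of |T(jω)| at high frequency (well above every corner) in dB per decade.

0 dB/decade

With 1 zero and 1 pole, the high-frequency asymptotic slope is 20 × (1 − 1) = 0 dB/decade.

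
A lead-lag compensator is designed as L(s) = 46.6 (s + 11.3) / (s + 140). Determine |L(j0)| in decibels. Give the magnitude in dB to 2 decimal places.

L(0) = 46.6 × 11.3 / 140 = 3.7613
20 log₁₀(3.7613) = 11.507 dB

11.51 dB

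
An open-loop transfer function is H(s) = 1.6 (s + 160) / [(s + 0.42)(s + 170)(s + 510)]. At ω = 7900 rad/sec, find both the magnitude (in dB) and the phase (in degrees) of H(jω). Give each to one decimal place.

|H| = -151.8 dB, ∠H = -176.2°

|j7900 + 160| = √(7900² + 160²) = 7902
|j7900 + 0.42| = √(7900² + 0.42²) = 7900
|j7900 + 170| = √(7900² + 170²) = 7902
|j7900 + 510| = √(7900² + 510²) = 7916
|H(j7900)| = 1.6 × 7902 / (7900 × 7902 × 7916) = 2.5583e-08
20 log₁₀(2.5583e-08) = -151.84 dB
∠(j7900 + 160) = arctan(7900/160) = 88.84°
∠(j7900 + 0.42) = arctan(7900/0.42) = 90.00°
∠(j7900 + 170) = arctan(7900/170) = 88.77°
∠(j7900 + 510) = arctan(7900/510) = 86.31°
∠H(j7900) = 88.84° − (90.00° + 88.77° + 86.31°) = -176.23°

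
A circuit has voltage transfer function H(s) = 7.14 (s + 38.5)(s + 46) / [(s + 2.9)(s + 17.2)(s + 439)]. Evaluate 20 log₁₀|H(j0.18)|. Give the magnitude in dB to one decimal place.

-4.8 dB

|j0.18 + 38.5| = √(0.18² + 38.5²) = 38.5
|j0.18 + 46| = √(0.18² + 46²) = 46
|j0.18 + 2.9| = √(0.18² + 2.9²) = 2.906
|j0.18 + 17.2| = √(0.18² + 17.2²) = 17.2
|j0.18 + 439| = √(0.18² + 439²) = 439
|H(j0.18)| = 7.14 × 38.5 × 46 / (2.906 × 17.2 × 439) = 0.57634
20 log₁₀(0.57634) = -4.79 dB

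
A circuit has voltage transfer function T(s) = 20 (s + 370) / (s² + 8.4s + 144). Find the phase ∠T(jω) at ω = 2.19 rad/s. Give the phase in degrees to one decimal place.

∠(j2.19 + 370) = arctan(2.19/370) = 0.34°
∠[(j2.19)² + 8.4(j2.19) + 144] = ∠[139.2 + j18.396] = 7.53°
∠T(j2.19) = 0.34° − 7.53° = -7.19°

-7.2°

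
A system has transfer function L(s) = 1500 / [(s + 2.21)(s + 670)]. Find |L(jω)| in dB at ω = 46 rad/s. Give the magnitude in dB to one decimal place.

|j46 + 2.21| = √(46² + 2.21²) = 46.05
|j46 + 670| = √(46² + 670²) = 671.6
|L(j46)| = 1500 / (46.05 × 671.6) = 0.048499
20 log₁₀(0.048499) = -26.29 dB

-26.3 dB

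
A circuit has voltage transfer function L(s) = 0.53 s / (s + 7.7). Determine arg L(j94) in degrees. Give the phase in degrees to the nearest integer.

∠(j94) = 90.00°
∠(j94 + 7.7) = arctan(94/7.7) = 85.32°
∠L(j94) = 90.00° − 85.32° = 4.68°

5°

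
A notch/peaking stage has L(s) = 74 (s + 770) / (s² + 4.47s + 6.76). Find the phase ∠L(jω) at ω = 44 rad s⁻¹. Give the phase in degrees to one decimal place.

∠(j44 + 770) = arctan(44/770) = 3.27°
∠[(j44)² + 4.47(j44) + 6.76] = ∠[-1929.2 + j196.68] = 174.18°
∠L(j44) = 3.27° − 174.18° = -170.91°

-170.9°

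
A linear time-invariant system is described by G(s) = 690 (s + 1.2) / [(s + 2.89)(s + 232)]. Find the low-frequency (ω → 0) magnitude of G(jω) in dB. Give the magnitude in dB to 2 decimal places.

1.83 dB

G(0) = 690 × 1.2 / (2.89 × 232) = 1.2349
20 log₁₀(1.2349) = 1.833 dB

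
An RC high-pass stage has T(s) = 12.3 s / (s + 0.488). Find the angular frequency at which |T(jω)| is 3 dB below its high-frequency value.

0.488 rad/s

For a single-pole high-pass, the −3 dB point is at the pole: ω = 0.488 rad/s.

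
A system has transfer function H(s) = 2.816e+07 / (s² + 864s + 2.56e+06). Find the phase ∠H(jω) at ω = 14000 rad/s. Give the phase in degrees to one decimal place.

∠[(j14000)² + 864(j14000) + 2.56e+06] = ∠[-1.9344e+08 + j1.2096e+07] = 176.42°
∠H(j14000) = −176.42° = -176.42°

-176.4°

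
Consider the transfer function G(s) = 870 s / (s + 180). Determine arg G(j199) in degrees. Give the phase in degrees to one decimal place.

∠(j199) = 90.00°
∠(j199 + 180) = arctan(199/180) = 47.87°
∠G(j199) = 90.00° − 47.87° = 42.13°

42.1°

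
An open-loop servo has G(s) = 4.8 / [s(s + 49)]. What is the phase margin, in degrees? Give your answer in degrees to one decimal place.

Gain crossover: |G(jω)| = 1 at ω ≈ 0.098 rad/sec.
∠G(j0.098) = −90° − arctan(0.098/49) ≈ -90.11°
PM = 180° + (-90.11°) = 89.89°

89.9 deg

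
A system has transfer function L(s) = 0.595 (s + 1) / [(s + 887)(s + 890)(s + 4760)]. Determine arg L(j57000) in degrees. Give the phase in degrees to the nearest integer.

-173°

∠(j57000 + 1) = arctan(57000/1) = 90.00°
∠(j57000 + 887) = arctan(57000/887) = 89.11°
∠(j57000 + 890) = arctan(57000/890) = 89.11°
∠(j57000 + 4760) = arctan(57000/4760) = 85.23°
∠L(j57000) = 90.00° − (89.11° + 89.11° + 85.23°) = -173.44°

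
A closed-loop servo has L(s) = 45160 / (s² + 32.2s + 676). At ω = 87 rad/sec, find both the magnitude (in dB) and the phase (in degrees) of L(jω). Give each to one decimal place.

|L| = 15.7 dB, ∠L = -157.9 deg

|(j87)² + 32.2(j87) + 676| = |-6893 + j2801.4| = 7441
|L(j87)| = 45160 / 7441 = 6.0695
20 log₁₀(6.0695) = 15.66 dB
∠[(j87)² + 32.2(j87) + 676] = ∠[-6893 + j2801.4] = 157.88°
∠L(j87) = −157.88° = -157.88°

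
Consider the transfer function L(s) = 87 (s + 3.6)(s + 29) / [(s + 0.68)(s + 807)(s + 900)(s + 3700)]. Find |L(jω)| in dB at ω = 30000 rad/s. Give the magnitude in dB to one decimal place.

|j30000 + 3.6| = √(30000² + 3.6²) = 3e+04
|j30000 + 29| = √(30000² + 29²) = 3e+04
|j30000 + 0.68| = √(30000² + 0.68²) = 3e+04
|j30000 + 807| = √(30000² + 807²) = 3.001e+04
|j30000 + 900| = √(30000² + 900²) = 3.001e+04
|j30000 + 3700| = √(30000² + 3700²) = 3.023e+04
|L(j30000)| = 87 × 3e+04 × 3e+04 / (3e+04 × 3.001e+04 × 3.001e+04 × 3.023e+04) = 9.5862e-08
20 log₁₀(9.5862e-08) = -140.37 dB

-140.4 dB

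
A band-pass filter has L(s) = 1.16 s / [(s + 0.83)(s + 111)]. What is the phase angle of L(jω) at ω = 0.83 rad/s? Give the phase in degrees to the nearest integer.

∠(j0.83) = 90.00°
∠(j0.83 + 0.83) = arctan(0.83/0.83) = 45.00°
∠(j0.83 + 111) = arctan(0.83/111) = 0.43°
∠L(j0.83) = 90.00° − (45.00° + 0.43°) = 44.57°

45°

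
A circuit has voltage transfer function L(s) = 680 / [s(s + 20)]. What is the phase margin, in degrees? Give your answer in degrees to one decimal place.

Gain crossover: |L(jω)| = 1 at ω ≈ 22.6 rad s⁻¹.
∠L(j22.6) = −90° − arctan(22.6/20) ≈ -138.44°
PM = 180° + (-138.44°) = 41.56°

41.6°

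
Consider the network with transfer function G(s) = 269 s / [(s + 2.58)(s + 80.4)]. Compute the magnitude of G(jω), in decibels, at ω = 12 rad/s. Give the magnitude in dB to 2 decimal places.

10.20 dB

|j12| = 12
|j12 + 2.58| = √(12² + 2.58²) = 12.27
|j12 + 80.4| = √(12² + 80.4²) = 81.29
|G(j12)| = 269 × 12 / (12.27 × 81.29) = 3.2352
20 log₁₀(3.2352) = 10.198 dB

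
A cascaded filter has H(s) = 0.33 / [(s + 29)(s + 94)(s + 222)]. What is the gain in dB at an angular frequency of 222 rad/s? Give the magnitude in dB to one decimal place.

-154.2 dB

|j222 + 29| = √(222² + 29²) = 223.9
|j222 + 94| = √(222² + 94²) = 241.1
|j222 + 222| = √(222² + 222²) = 314
|H(j222)| = 0.33 / (223.9 × 241.1 × 314) = 1.9474e-08
20 log₁₀(1.9474e-08) = -154.21 dB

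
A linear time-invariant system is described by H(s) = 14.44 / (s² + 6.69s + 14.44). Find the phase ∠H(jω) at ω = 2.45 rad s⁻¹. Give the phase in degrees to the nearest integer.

∠[(j2.45)² + 6.69(j2.45) + 14.44] = ∠[8.4375 + j16.391] = 62.76°
∠H(j2.45) = −62.76° = -62.76°

-63°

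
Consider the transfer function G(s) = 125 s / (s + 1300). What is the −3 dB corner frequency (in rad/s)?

For a single-pole high-pass, the −3 dB point is at the pole: ω = 1300 rad/s.

1300 rad/s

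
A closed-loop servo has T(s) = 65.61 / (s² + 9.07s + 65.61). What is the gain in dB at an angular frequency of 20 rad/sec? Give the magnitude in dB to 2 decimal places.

|(j20)² + 9.07(j20) + 65.61| = |-334.39 + j181.4| = 380.4
|T(j20)| = 65.61 / 380.4 = 0.17247
20 log₁₀(0.17247) = -15.266 dB

-15.27 dB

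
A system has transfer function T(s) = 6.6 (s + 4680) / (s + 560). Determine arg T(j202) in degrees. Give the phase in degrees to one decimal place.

-17.4°

∠(j202 + 4680) = arctan(202/4680) = 2.47°
∠(j202 + 560) = arctan(202/560) = 19.84°
∠T(j202) = 2.47° − 19.84° = -17.36°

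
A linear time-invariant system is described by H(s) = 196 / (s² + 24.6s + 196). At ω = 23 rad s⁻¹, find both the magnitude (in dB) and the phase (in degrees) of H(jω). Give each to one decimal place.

|(j23)² + 24.6(j23) + 196| = |-333 + j565.8| = 656.5
|H(j23)| = 196 / 656.5 = 0.29854
20 log₁₀(0.29854) = -10.50 dB
∠[(j23)² + 24.6(j23) + 196] = ∠[-333 + j565.8] = 120.48°
∠H(j23) = −120.48° = -120.48°

|H| = -10.5 dB, ∠H = -120.5°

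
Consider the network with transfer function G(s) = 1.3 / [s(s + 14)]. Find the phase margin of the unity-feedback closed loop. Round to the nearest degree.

Gain crossover: |G(jω)| = 1 at ω ≈ 0.0929 rad/s.
∠G(j0.0929) = −90° − arctan(0.0929/14) ≈ -90.38°
PM = 180° + (-90.38°) = 89.62°

90°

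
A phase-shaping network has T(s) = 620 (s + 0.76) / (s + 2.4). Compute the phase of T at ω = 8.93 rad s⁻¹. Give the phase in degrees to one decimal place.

∠(j8.93 + 0.76) = arctan(8.93/0.76) = 85.14°
∠(j8.93 + 2.4) = arctan(8.93/2.4) = 74.96°
∠T(j8.93) = 85.14° − 74.96° = 10.18°

10.2 deg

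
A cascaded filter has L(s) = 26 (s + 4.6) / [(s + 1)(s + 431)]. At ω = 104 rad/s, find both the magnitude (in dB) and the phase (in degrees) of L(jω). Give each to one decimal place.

|j104 + 4.6| = √(104² + 4.6²) = 104.1
|j104 + 1| = √(104² + 1²) = 104
|j104 + 431| = √(104² + 431²) = 443.4
|L(j104)| = 26 × 104.1 / (104 × 443.4) = 0.058696
20 log₁₀(0.058696) = -24.63 dB
∠(j104 + 4.6) = arctan(104/4.6) = 87.47°
∠(j104 + 1) = arctan(104/1) = 89.45°
∠(j104 + 431) = arctan(104/431) = 13.57°
∠L(j104) = 87.47° − (89.45° + 13.57°) = -15.55°

|L| = -24.6 dB, ∠L = -15.5°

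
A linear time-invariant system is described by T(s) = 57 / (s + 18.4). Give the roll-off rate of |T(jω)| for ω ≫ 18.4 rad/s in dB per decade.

With 0 zeros and 1 pole, the high-frequency asymptotic slope is 20 × (0 − 1) = -20 dB/decade.

-20 dB/decade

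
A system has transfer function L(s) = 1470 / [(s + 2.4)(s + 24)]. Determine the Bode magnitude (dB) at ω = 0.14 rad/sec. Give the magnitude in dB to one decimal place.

28.1 dB

|j0.14 + 2.4| = √(0.14² + 2.4²) = 2.404
|j0.14 + 24| = √(0.14² + 24²) = 24
|L(j0.14)| = 1470 / (2.404 × 24) = 25.477
20 log₁₀(25.477) = 28.12 dB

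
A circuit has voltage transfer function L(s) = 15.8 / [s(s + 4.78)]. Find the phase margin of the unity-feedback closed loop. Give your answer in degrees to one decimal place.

Gain crossover: |L(jω)| = 1 at ω ≈ 2.84 rad/s.
∠L(j2.84) = −90° − arctan(2.84/4.78) ≈ -120.73°
PM = 180° + (-120.73°) = 59.27°

59.3 deg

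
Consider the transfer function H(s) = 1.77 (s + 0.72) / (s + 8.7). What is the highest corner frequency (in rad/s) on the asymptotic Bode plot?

Break frequencies occur at each pole and zero magnitude: 0.72 rad/s, 8.7 rad/s.
The highest is 8.7 rad/s.

8.7 rad/s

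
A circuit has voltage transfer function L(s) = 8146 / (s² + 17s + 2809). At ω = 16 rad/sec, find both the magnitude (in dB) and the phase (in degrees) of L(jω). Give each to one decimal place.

|L| = 10.0 dB, ∠L = -6.1 deg

|(j16)² + 17(j16) + 2809| = |2553 + j272| = 2567
|L(j16)| = 8146 / 2567 = 3.1728
20 log₁₀(3.1728) = 10.03 dB
∠[(j16)² + 17(j16) + 2809] = ∠[2553 + j272] = 6.08°
∠L(j16) = −6.08° = -6.08°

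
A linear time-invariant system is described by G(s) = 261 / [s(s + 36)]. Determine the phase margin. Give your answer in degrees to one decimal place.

78.8°

Gain crossover: |G(jω)| = 1 at ω ≈ 7.11 rad/s.
∠G(j7.11) = −90° − arctan(7.11/36) ≈ -101.18°
PM = 180° + (-101.18°) = 78.82°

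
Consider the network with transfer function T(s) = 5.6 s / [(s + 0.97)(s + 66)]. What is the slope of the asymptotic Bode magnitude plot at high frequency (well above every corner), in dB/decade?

With 1 zero and 2 poles, the high-frequency asymptotic slope is 20 × (1 − 2) = -20 dB/decade.

-20 dB/decade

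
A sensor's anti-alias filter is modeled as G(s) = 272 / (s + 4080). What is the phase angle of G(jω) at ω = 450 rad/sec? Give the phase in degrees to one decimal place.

-6.3 deg

∠(j450 + 4080) = arctan(450/4080) = 6.29°
∠G(j450) = −6.29° = -6.29°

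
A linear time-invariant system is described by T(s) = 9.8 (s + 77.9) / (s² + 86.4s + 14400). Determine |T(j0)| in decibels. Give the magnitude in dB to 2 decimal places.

-25.51 dB

T(0) = 9.8 × 77.9 / 14400 = 0.053015
20 log₁₀(0.053015) = -25.512 dB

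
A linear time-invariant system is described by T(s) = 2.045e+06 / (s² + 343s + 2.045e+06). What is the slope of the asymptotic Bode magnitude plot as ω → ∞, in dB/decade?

With 0 zeros and 2 poles, the high-frequency asymptotic slope is 20 × (0 − 2) = -40 dB/decade.

-40 dB/decade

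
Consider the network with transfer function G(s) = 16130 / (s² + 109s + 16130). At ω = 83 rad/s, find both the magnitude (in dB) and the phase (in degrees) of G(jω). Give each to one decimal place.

|G| = 1.9 dB, ∠G = -44.4°

|(j83)² + 109(j83) + 16130| = |9241 + j9047| = 1.293e+04
|G(j83)| = 16130 / 1.293e+04 = 1.2473
20 log₁₀(1.2473) = 1.92 dB
∠[(j83)² + 109(j83) + 16130] = ∠[9241 + j9047] = 44.39°
∠G(j83) = −44.39° = -44.39°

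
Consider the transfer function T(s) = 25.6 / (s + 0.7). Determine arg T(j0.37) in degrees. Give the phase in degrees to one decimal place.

∠(j0.37 + 0.7) = arctan(0.37/0.7) = 27.86°
∠T(j0.37) = −27.86° = -27.86°

-27.9°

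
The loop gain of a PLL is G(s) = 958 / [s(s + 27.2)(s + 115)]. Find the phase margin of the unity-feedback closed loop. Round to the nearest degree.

Gain crossover: |G(jω)| = 1 at ω ≈ 0.306 rad s⁻¹.
∠G(j0.306) = −90° − arctan(0.306/27.2) − arctan(0.306/115) ≈ -90.80°
PM = 180° + (-90.80°) = 89.20°

89°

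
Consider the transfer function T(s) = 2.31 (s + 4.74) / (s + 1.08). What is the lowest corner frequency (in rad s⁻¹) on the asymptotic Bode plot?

Break frequencies occur at each pole and zero magnitude: 1.08 rad s⁻¹, 4.74 rad s⁻¹.
The lowest is 1.08 rad s⁻¹.

1.08 rad s⁻¹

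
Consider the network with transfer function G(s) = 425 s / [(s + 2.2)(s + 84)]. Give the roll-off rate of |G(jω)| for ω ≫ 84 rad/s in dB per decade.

With 1 zero and 2 poles, the high-frequency asymptotic slope is 20 × (1 − 2) = -20 dB/decade.

-20 dB/decade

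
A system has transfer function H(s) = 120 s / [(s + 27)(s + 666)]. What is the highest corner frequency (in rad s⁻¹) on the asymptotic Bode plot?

666 rad s⁻¹

Break frequencies occur at each pole and zero magnitude: 27 rad s⁻¹, 666 rad s⁻¹.
The highest is 666 rad s⁻¹.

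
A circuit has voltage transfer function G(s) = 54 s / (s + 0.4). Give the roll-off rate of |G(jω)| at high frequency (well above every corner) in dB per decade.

0 dB/decade

With 1 zero and 1 pole, the high-frequency asymptotic slope is 20 × (1 − 1) = 0 dB/decade.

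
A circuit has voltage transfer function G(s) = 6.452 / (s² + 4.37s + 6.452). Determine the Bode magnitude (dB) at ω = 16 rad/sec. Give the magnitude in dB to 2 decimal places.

-32.08 dB

|(j16)² + 4.37(j16) + 6.452| = |-249.55 + j69.92| = 259.2
|G(j16)| = 6.452 / 259.2 = 0.024896
20 log₁₀(0.024896) = -32.077 dB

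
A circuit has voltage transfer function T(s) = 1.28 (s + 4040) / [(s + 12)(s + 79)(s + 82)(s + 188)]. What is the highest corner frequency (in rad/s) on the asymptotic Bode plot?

Break frequencies occur at each pole and zero magnitude: 12 rad/s, 79 rad/s, 82 rad/s, 188 rad/s, 4040 rad/s.
The highest is 4040 rad/s.

4040 rad/s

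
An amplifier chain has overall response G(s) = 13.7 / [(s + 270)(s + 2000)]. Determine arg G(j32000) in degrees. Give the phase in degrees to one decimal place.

-175.9°

∠(j32000 + 270) = arctan(32000/270) = 89.52°
∠(j32000 + 2000) = arctan(32000/2000) = 86.42°
∠G(j32000) = − (89.52° + 86.42°) = -175.94°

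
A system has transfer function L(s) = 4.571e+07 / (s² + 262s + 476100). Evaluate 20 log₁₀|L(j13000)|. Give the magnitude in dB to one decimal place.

|(j13000)² + 262(j13000) + 476100| = |-1.6852e+08 + j3.406e+06| = 1.686e+08
|L(j13000)| = 4.571e+07 / 1.686e+08 = 0.27118
20 log₁₀(0.27118) = -11.33 dB

-11.3 dB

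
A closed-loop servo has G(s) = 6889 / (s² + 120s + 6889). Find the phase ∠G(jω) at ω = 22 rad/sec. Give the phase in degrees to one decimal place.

∠[(j22)² + 120(j22) + 6889] = ∠[6405 + j2640] = 22.40°
∠G(j22) = −22.40° = -22.40°

-22.4°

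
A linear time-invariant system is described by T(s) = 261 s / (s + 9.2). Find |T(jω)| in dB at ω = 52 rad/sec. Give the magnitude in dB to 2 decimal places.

48.20 dB

|j52| = 52
|j52 + 9.2| = √(52² + 9.2²) = 52.81
|T(j52)| = 261 × 52 / 52.81 = 257.01
20 log₁₀(257.01) = 48.199 dB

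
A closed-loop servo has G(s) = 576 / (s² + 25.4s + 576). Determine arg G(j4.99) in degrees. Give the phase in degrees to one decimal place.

-13.0 deg

∠[(j4.99)² + 25.4(j4.99) + 576] = ∠[551.1 + j126.75] = 12.95°
∠G(j4.99) = −12.95° = -12.95°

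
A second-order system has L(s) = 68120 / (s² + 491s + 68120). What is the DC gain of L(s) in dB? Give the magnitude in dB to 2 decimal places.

0.00 dB

L(0) = 68120 / 68120 = 1
20 log₁₀(1) = 0.000 dB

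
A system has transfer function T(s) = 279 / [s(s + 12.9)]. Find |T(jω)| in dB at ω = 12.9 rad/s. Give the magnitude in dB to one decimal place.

1.5 dB

|j12.9 + 12.9| = √(12.9² + 12.9²) = 18.24
|j12.9| = 12.9
|T(j12.9)| = 279 / (18.24 × 12.9) = 1.1855
20 log₁₀(1.1855) = 1.48 dB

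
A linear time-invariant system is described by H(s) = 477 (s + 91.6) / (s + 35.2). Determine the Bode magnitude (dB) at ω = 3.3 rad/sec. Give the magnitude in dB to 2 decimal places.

|j3.3 + 91.6| = √(3.3² + 91.6²) = 91.66
|j3.3 + 35.2| = √(3.3² + 35.2²) = 35.35
|H(j3.3)| = 477 × 91.66 / 35.35 = 1236.7
20 log₁₀(1236.7) = 61.845 dB

61.85 dB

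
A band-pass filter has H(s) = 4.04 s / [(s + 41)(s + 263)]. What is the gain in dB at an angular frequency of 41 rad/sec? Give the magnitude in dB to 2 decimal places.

-39.39 dB

|j41| = 41
|j41 + 41| = √(41² + 41²) = 57.98
|j41 + 263| = √(41² + 263²) = 266.2
|H(j41)| = 4.04 × 41 / (57.98 × 266.2) = 0.010732
20 log₁₀(0.010732) = -39.386 dB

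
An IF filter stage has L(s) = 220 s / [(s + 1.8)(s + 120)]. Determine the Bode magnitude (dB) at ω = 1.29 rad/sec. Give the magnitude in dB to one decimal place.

0.6 dB

|j1.29| = 1.29
|j1.29 + 1.8| = √(1.29² + 1.8²) = 2.215
|j1.29 + 120| = √(1.29² + 120²) = 120
|L(j1.29)| = 220 × 1.29 / (2.215 × 120) = 1.0679
20 log₁₀(1.0679) = 0.57 dB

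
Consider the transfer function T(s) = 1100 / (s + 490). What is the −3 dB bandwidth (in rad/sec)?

490 rad/sec

For a single-pole low-pass, the −3 dB point is at the pole: ω = 490 rad/sec.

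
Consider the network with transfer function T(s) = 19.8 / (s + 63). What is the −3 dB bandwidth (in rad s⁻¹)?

63 rad s⁻¹

For a single-pole low-pass, the −3 dB point is at the pole: ω = 63 rad s⁻¹.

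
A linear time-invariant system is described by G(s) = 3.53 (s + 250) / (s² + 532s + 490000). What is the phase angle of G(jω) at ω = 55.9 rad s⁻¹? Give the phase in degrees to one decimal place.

9.1°

∠(j55.9 + 250) = arctan(55.9/250) = 12.60°
∠[(j55.9)² + 532(j55.9) + 490000] = ∠[4.8688e+05 + j29739] = 3.50°
∠G(j55.9) = 12.60° − 3.50° = 9.11°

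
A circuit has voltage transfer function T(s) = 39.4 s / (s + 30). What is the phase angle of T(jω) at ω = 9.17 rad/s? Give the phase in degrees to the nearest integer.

∠(j9.17) = 90.00°
∠(j9.17 + 30) = arctan(9.17/30) = 17.00°
∠T(j9.17) = 90.00° − 17.00° = 73.00°

73°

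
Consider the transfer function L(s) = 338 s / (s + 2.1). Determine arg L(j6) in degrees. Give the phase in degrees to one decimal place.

19.3°

∠(j6) = 90.00°
∠(j6 + 2.1) = arctan(6/2.1) = 70.71°
∠L(j6) = 90.00° − 70.71° = 19.29°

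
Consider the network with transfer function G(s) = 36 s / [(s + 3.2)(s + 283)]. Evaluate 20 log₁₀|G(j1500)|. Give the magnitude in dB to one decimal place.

|j1500| = 1500
|j1500 + 3.2| = √(1500² + 3.2²) = 1500
|j1500 + 283| = √(1500² + 283²) = 1526
|G(j1500)| = 36 × 1500 / (1500 × 1526) = 0.023584
20 log₁₀(0.023584) = -32.55 dB

-32.5 dB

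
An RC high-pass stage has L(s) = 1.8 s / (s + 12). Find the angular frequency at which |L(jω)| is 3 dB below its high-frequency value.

For a single-pole high-pass, the −3 dB point is at the pole: ω = 12 rad/sec.

12 rad/sec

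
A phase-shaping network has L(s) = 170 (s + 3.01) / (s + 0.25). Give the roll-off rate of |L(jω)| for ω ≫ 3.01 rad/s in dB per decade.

0 dB/decade

With 1 zero and 1 pole, the high-frequency asymptotic slope is 20 × (1 − 1) = 0 dB/decade.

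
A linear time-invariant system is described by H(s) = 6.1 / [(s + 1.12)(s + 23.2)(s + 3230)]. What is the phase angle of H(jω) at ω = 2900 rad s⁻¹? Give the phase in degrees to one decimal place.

-221.4 deg

∠(j2900 + 1.12) = arctan(2900/1.12) = 89.98°
∠(j2900 + 23.2) = arctan(2900/23.2) = 89.54°
∠(j2900 + 3230) = arctan(2900/3230) = 41.92°
∠H(j2900) = − (89.98° + 89.54° + 41.92°) = -221.44°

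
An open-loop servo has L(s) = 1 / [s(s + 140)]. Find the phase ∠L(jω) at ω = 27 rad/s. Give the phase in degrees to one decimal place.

-100.9°

∠(j27 + 140) = arctan(27/140) = 10.92°
∠(j27) = 90.00°
∠L(j27) = − (10.92° + 90.00°) = -100.92°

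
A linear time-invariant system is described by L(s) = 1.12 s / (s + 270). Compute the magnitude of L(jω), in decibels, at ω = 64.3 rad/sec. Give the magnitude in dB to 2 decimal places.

|j64.3| = 64.3
|j64.3 + 270| = √(64.3² + 270²) = 277.6
|L(j64.3)| = 1.12 × 64.3 / 277.6 = 0.25947
20 log₁₀(0.25947) = -11.718 dB

-11.72 dB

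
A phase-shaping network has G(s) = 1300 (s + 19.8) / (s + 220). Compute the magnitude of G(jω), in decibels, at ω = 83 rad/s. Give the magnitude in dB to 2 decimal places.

53.47 dB

|j83 + 19.8| = √(83² + 19.8²) = 85.33
|j83 + 220| = √(83² + 220²) = 235.1
|G(j83)| = 1300 × 85.33 / 235.1 = 471.76
20 log₁₀(471.76) = 53.474 dB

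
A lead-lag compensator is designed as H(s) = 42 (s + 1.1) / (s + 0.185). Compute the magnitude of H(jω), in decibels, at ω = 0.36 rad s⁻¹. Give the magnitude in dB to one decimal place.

|j0.36 + 1.1| = √(0.36² + 1.1²) = 1.157
|j0.36 + 0.185| = √(0.36² + 0.185²) = 0.4048
|H(j0.36)| = 42 × 1.157 / 0.4048 = 120.1
20 log₁₀(120.1) = 41.59 dB

41.6 dB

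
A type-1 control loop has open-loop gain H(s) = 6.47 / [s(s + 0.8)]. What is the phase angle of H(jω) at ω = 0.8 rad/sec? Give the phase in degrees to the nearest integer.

-135°

∠(j0.8 + 0.8) = arctan(0.8/0.8) = 45.00°
∠(j0.8) = 90.00°
∠H(j0.8) = − (45.00° + 90.00°) = -135.00°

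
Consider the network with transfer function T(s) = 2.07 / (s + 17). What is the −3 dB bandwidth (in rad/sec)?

17 rad/sec

For a single-pole low-pass, the −3 dB point is at the pole: ω = 17 rad/sec.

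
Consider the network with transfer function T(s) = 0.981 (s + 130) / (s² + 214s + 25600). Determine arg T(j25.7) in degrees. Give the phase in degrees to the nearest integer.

-1°

∠(j25.7 + 130) = arctan(25.7/130) = 11.18°
∠[(j25.7)² + 214(j25.7) + 25600] = ∠[24940 + j5499.8] = 12.44°
∠T(j25.7) = 11.18° − 12.44° = -1.25°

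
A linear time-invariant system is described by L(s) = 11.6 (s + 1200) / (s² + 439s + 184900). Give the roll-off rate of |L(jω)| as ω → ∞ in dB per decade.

-20 dB/decade

With 1 zero and 2 poles, the high-frequency asymptotic slope is 20 × (1 − 2) = -20 dB/decade.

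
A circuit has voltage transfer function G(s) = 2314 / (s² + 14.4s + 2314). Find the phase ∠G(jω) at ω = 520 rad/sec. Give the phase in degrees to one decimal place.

∠[(j520)² + 14.4(j520) + 2314] = ∠[-2.6809e+05 + j7488] = 178.40°
∠G(j520) = −178.40° = -178.40°

-178.4 deg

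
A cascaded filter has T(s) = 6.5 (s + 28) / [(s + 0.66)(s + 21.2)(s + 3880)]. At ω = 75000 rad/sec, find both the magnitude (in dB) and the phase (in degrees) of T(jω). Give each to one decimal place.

|j75000 + 28| = √(75000² + 28²) = 7.5e+04
|j75000 + 0.66| = √(75000² + 0.66²) = 7.5e+04
|j75000 + 21.2| = √(75000² + 21.2²) = 7.5e+04
|j75000 + 3880| = √(75000² + 3880²) = 7.51e+04
|T(j75000)| = 6.5 × 7.5e+04 / (7.5e+04 × 7.5e+04 × 7.51e+04) = 1.154e-09
20 log₁₀(1.154e-09) = -178.76 dB
∠(j75000 + 28) = arctan(75000/28) = 89.98°
∠(j75000 + 0.66) = arctan(75000/0.66) = 90.00°
∠(j75000 + 21.2) = arctan(75000/21.2) = 89.98°
∠(j75000 + 3880) = arctan(75000/3880) = 87.04°
∠T(j75000) = 89.98° − (90.00° + 89.98° + 87.04°) = -177.04°

|T| = -178.8 dB, ∠T = -177.0°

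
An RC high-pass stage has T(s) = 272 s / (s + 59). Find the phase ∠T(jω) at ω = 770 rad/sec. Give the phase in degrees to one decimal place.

4.4°

∠(j770) = 90.00°
∠(j770 + 59) = arctan(770/59) = 85.62°
∠T(j770) = 90.00° − 85.62° = 4.38°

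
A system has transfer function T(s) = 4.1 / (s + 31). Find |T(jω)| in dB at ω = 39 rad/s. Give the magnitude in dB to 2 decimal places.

|j39 + 31| = √(39² + 31²) = 49.82
|T(j39)| = 4.1 / 49.82 = 0.082297
20 log₁₀(0.082297) = -21.692 dB

-21.69 dB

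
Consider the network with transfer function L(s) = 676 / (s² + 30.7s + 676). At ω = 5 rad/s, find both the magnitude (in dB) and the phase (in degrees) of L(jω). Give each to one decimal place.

|(j5)² + 30.7(j5) + 676| = |651 + j153.5| = 668.9
|L(j5)| = 676 / 668.9 = 1.0107
20 log₁₀(1.0107) = 0.09 dB
∠[(j5)² + 30.7(j5) + 676] = ∠[651 + j153.5] = 13.27°
∠L(j5) = −13.27° = -13.27°

|L| = 0.1 dB, ∠L = -13.3 deg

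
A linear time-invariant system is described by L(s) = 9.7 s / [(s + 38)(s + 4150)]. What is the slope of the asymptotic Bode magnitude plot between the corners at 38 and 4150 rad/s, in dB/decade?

0 dB/decade

In this band the factors already past their corner are: 1 differentiator zero, pole at 38; net slope = 0 dB/decade.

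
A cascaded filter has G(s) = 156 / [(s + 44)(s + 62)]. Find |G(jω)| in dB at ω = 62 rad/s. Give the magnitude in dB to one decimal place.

|j62 + 44| = √(62² + 44²) = 76.03
|j62 + 62| = √(62² + 62²) = 87.68
|G(j62)| = 156 / (76.03 × 87.68) = 0.023402
20 log₁₀(0.023402) = -32.61 dB

-32.6 dB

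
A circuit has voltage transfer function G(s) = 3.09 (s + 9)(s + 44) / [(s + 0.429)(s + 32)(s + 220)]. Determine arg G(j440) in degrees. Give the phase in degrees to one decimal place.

-66.1°

∠(j440 + 9) = arctan(440/9) = 88.83°
∠(j440 + 44) = arctan(440/44) = 84.29°
∠(j440 + 0.429) = arctan(440/0.429) = 89.94°
∠(j440 + 32) = arctan(440/32) = 85.84°
∠(j440 + 220) = arctan(440/220) = 63.43°
∠G(j440) = 88.83° + 84.29° − (89.94° + 85.84° + 63.43°) = -66.10°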